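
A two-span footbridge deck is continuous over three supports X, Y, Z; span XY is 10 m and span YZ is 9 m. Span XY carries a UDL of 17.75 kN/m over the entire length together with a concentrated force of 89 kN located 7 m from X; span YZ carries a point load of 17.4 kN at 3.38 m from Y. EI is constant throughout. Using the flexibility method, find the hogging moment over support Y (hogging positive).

Insert a hinge at Y; M_Y is the redundant, and each span becomes simply supported.
End slopes at the hinge Y, treating each span as simply supported:
  span XY: UDL 17.75: wL³/(24EI) = 739.6/EI
  span XY: point load 89 at a = 7: Pab(L + a)/(6LEI) = 529.5/EI
  span YZ: point load 17.4 at a = 3.38: Pab(L + b)/(6LEI) = 89.49/EI
  relative rotation θ_0 = (1269 + 89.49)/EI = 1359/EI
A unit hogging moment at Y produces rotation L₁/(3EI) + L₂/(3EI) = 6.333/EI.
Compatibility: M_Y·(L₁+L₂)/(3EI) = θ_0, giving M_Y = 214.5 kN·m (hogging).

M_Y = 214.5 kN·m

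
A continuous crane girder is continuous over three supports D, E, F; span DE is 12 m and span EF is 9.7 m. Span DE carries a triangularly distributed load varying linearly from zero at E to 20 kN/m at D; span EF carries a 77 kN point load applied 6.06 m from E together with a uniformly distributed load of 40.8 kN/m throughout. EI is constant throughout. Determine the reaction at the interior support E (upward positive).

R_E = 334.1 kN

Release continuity at E by inserting a hinge; the redundant is the internal moment M_E. The primary structure is two simply-supported spans DE and EF.
End slopes at the hinge E, treating each span as simply supported:
  span DE: triangular load, peak 20: 7w₀L³/(360EI) = 672/EI
  span EF: point load 77 at a = 6.06: Pab(L + b)/(6LEI) = 389.3/EI
  span EF: UDL 40.8: wL³/(24EI) = 1552/EI
  relative rotation θ_0 = (672 + 1941)/EI = 2613/EI
A unit hogging moment at E produces rotation L₁/(3EI) + L₂/(3EI) = 7.233/EI.
Compatibility: M_E·(L₁+L₂)/(3EI) = θ_0, giving M_E = 361.2 kN·m (hogging).
Span DE, ΣM about D with M_E applied at E: R_E^{DE}·12 = 480 + 361.2, so R_E^{DE} = 70.1 kN and R_D = 120 − 70.1 = 49.9 kN.
Span EF, ΣM about F: R_E^{EF}·9.7 = 2200 + 361.2, so R_E^{EF} = 264 kN and R_F = 472.8 − 264 = 208.7 kN.
R_E = 70.1 + 264 = 334.1 kN.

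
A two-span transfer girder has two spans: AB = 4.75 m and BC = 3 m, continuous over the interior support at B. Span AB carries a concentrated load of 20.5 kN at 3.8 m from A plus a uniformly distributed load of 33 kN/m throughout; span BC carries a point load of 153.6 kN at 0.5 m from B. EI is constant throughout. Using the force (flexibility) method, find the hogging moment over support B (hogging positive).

M_B = 88.35 kN·m

Insert a hinge at B; M_B is the redundant, and each span becomes simply supported.
End slopes at the hinge B, treating each span as simply supported:
  span AB: point load 20.5 at a = 3.8: Pab(L + a)/(6LEI) = 22.2/EI
  span AB: UDL 33: wL³/(24EI) = 147.4/EI
  span BC: point load 153.6 at a = 0.5: Pab(L + b)/(6LEI) = 58.67/EI
  relative rotation θ_0 = (169.6 + 58.67)/EI = 228.2/EI
A unit hogging moment at B produces rotation L₁/(3EI) + L₂/(3EI) = 2.583/EI.
Slope continuity at B: θ_0 = M_B·2.583/EI, so M_B = 228.2/2.583 = 88.35 kN·m (hogging).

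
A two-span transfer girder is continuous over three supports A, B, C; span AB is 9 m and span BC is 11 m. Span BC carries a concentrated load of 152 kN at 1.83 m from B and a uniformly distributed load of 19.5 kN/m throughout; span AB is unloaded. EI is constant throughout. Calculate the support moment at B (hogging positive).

Insert a hinge at B; M_B is the redundant, and each span becomes simply supported.
End slopes at the hinge B, treating each span as simply supported:
  span BC: point load 152 at a = 1.83: Pab(L + b)/(6LEI) = 779.5/EI
  span BC: UDL 19.5: wL³/(24EI) = 1081/EI
  relative rotation θ_0 = (0 + 1861)/EI = 1861/EI
A unit hogging moment at B produces rotation L₁/(3EI) + L₂/(3EI) = 6.667/EI.
Compatibility: M_B·(L₁+L₂)/(3EI) = θ_0, giving M_B = 279.1 kN·m (hogging).

M_B = 279.1 kN·m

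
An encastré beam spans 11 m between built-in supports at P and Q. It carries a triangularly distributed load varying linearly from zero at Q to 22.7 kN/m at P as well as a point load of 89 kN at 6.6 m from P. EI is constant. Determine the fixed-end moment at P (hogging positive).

Take the two fixed-end moments M_P, M_Q as redundants; the released structure is the simple span PQ.
End rotations of the released simple span under the applied load (×1/EI):
  at P: triangular load, peak 22.7: w₀L³/(45EI) = 671.4/EI
  at Q: triangular load, peak 22.7: 7w₀L³/(360EI) = 587.5/EI
  at P: point load 89 at a = 6.6: Pab(L + b)/(6LEI) = 603.1/EI
  at Q: point load 89 at a = 6.6: Pab(L + a)/(6LEI) = 689.2/EI
  θ_P0 = 1274/EI,  θ_Q0 = 1277/EI
Flexibility coefficients: a unit moment at one end gives L/(3EI) there and L/(6EI) at the far end, so f₁₁ = f₂₂ = 3.667/EI and f₁₂ = f₂₁ = 1.833/EI.
Compatibility — zero rotation at each built-in end:
  3.667 M_P + 1.833 M_Q = 1274
  1.833 M_P + 3.667 M_Q = 1277
Solving the pair gives M_P = 231.3 kN·m and M_Q = 232.5 kN·m (hogging).

M_P = 231.3 kN·m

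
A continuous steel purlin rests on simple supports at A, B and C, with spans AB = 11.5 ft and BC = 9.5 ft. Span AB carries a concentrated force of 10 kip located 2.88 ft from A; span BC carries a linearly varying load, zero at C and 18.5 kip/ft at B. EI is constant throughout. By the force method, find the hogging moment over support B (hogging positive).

M_B = 57.74 kip·ft

Release continuity at B by inserting a hinge; the redundant is the internal moment M_B. The primary structure is two simply-supported spans AB and BC.
Rotations at B on the released spans (each span's end-slope, ×1/EI):
  span AB: point load 10 at a = 2.88: Pab(L + a)/(6LEI) = 51.74/EI
  span BC: triangular load, peak 18.5: w₀L³/(45EI) = 352.5/EI
  relative rotation θ_0 = (51.74 + 352.5)/EI = 404.2/EI
A unit hogging moment at B produces rotation L₁/(3EI) + L₂/(3EI) = 7/EI.
Slope continuity at B: θ_0 = M_B·7/EI, so M_B = 404.2/7 = 57.74 kip·ft (hogging).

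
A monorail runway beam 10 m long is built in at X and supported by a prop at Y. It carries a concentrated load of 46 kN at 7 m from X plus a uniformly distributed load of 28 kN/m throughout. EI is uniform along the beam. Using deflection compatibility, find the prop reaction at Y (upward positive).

R_Y = 130.9 kN

Take the reaction at Y as the redundant and release it; the primary structure is a cantilever fixed at X.
Deflection at Y on the released cantilever, summing each load's contribution:
  point load 46 at a = 7: Pa²(3L − a)/(6EI) = 8640/EI
  UDL 28: wL⁴/(8EI) = 35000/EI
  δ_0 = 43640/EI
Flexibility coefficient — unit upward force at Y: δ_{YY} = L³/(3EI) = 333.3/EI.
The prop prevents deflection at Y: R_Y = δ_0/δ_{YY} = 43640/333.3 = 130.9 kN.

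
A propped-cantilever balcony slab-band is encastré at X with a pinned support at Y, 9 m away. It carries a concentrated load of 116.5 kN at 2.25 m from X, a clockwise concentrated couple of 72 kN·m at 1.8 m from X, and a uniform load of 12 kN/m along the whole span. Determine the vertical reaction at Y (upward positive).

Take the reaction at Y as the redundant and release it; the primary structure is a cantilever fixed at X.
Free-end deflection of the primary structure under the applied loading (downward +):
  point load 116.5 at a = 2.25: Pa²(3L − a)/(6EI) = 2433/EI
  clockwise couple 72 at a = 1.8: M₀a(2L − a)/(2EI) = 1050/EI
  UDL 12: wL⁴/(8EI) = 9842/EI
  δ_0 = 13324/EI
Tip deflection under a unit load at Y: L³/(3EI) = 243/EI.
Compatibility at Y: δ_0 − R_Y·δ_{YY} = 0, so R_Y = 13324/243 = 54.83 kN.

R_Y = 54.83 kN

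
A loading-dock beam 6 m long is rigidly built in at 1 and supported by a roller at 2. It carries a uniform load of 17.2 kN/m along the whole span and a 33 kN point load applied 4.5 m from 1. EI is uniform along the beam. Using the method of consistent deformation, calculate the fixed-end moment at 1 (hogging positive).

Take the reaction at 2 as the redundant and release it; the primary structure is a cantilever fixed at 1.
Downward deflection at the released point 2 due to the loads:
  UDL 17.2: wL⁴/(8EI) = 2786/EI
  point load 33 at a = 4.5: Pa²(3L − a)/(6EI) = 1504/EI
  δ_0 = 4290/EI
Tip deflection under a unit load at 2: L³/(3EI) = 72/EI.
Compatibility at 2: δ_0 − R_2·δ_{22} = 0, so R_2 = 4290/72 = 59.58 kN.
Moment equilibrium about 1: M_1 = Σ(load moments about 1) − R_2·L = 458.1 − 59.58×6 = 100.6 kN·m.

M_1 = 100.6 kN·m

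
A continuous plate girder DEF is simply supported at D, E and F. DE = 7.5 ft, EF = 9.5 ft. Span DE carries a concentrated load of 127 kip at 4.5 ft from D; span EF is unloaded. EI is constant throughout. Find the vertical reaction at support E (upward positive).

R_E = 95.45 kip

Release continuity at E by inserting a hinge; the redundant is the internal moment M_E. The primary structure is two simply-supported spans DE and EF.
End slopes at the hinge E, treating each span as simply supported:
  span DE: point load 127 at a = 4.5: Pab(L + a)/(6LEI) = 457.2/EI
  relative rotation θ_0 = (457.2 + 0)/EI = 457.2/EI
A unit hogging moment at E produces rotation L₁/(3EI) + L₂/(3EI) = 5.667/EI.
Slope continuity at E: θ_0 = M_E·5.667/EI, so M_E = 457.2/5.667 = 80.68 kip·ft (hogging).
Span DE, ΣM about D with M_E applied at E: R_E^{DE}·7.5 = 571.5 + 80.68, so R_E^{DE} = 86.96 kip and R_D = 127 − 86.96 = 40.04 kip.
Span EF, ΣM about F: R_E^{EF}·9.5 = 0 + 80.68, so R_E^{EF} = 8.493 kip and R_F = 0 − 8.493 = -8.493 kip.
R_E = 86.96 + 8.493 = 95.45 kip.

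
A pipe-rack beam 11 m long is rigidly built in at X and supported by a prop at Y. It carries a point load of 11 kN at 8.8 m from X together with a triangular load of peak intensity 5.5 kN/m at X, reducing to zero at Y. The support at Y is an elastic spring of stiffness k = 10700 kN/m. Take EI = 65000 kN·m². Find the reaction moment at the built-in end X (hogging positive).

Remove the prop at Y; the released (primary) structure is a cantilever built in at X.
Downward deflection at the released point Y due to the loads:
  point load 11 at a = 8.8: Pa²(3L − a)/(6EI) = 3436/EI
  triangular load, peak 5.5 at the fixed end: w₀L⁴/(30EI) = 2684/EI
  δ_0 = 6120/EI
Tip deflection under a unit load at Y: L³/(3EI) = 443.7/EI.
With EI = 65000 kN·m²: δ_0 = 0.094153 m and δ_{YY} = 0.006826 m/kN.
Compatibility — the spring shortens by R_Y/k under the reaction it provides: δ_0 − R_Y·δ_{YY} = R_Y/k. With 1/k = 0.000093 m/kN, R_Y = δ_0 / (δ_{YY} + 1/k) = 0.094153 / (0.006826 + 0.000093) = 13.61 kN.
Moment equilibrium about X: M_X = Σ(load moments about X) − R_Y·L = 207.7 − 13.61×11 = 58.03 kN·m.

M_X = 58.03 kN·m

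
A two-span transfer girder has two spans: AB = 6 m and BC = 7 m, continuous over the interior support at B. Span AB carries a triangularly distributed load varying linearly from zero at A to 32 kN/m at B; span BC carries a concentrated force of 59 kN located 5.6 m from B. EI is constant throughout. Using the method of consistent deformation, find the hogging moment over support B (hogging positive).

Take M_B as the redundant. Released structure: two simple spans AB and BC with a hinge at B.
Discontinuity in slope at B on the released structure — sum the simple-span end rotations:
  span AB: triangular load, peak 32: w₀L³/(45EI) = 153.6/EI
  span BC: point load 59 at a = 5.6: Pab(L + b)/(6LEI) = 92.51/EI
  relative rotation θ_0 = (153.6 + 92.51)/EI = 246.1/EI
A unit hogging moment at B produces rotation L₁/(3EI) + L₂/(3EI) = 4.333/EI.
Compatibility: M_B·(L₁+L₂)/(3EI) = θ_0, giving M_B = 56.8 kN·m (hogging).

M_B = 56.8 kN·m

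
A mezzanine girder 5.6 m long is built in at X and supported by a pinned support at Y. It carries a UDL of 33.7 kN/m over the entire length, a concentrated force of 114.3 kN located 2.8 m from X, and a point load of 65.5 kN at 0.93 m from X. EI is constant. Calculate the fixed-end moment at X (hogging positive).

M_X = 298.7 kN·m

Choose R_Y as the redundant. The primary structure is the cantilever fixed at X.
Free-end deflection of the primary structure under the applied loading (downward +):
  UDL 33.7: wL⁴/(8EI) = 4143/EI
  point load 114.3 at a = 2.8: Pa²(3L − a)/(6EI) = 2091/EI
  point load 65.5 at a = 0.93: Pa²(3L − a)/(6EI) = 149.8/EI
  δ_0 = 6384/EI
Tip deflection under a unit load at Y: L³/(3EI) = 58.54/EI.
Compatibility at Y: δ_0 − R_Y·δ_{YY} = 0, so R_Y = 6384/58.54 = 109 kN.
Moment equilibrium about X: M_X = Σ(load moments about X) − R_Y·L = 909.4 − 109×5.6 = 298.7 kN·m.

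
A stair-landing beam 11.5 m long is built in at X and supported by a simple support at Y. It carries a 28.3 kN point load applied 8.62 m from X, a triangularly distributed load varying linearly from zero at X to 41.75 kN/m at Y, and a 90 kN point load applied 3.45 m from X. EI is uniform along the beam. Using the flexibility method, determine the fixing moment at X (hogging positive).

M_X = 545 kN·m

Remove the prop at Y; the released (primary) structure is a cantilever built in at X.
Free-end deflection of the primary structure under the applied loading (downward +):
  point load 28.3 at a = 8.62: Pa²(3L − a)/(6EI) = 9070/EI
  triangular load, peak 41.75 at the free end: 11w₀L⁴/(120EI) = 66936/EI
  point load 90 at a = 3.45: Pa²(3L − a)/(6EI) = 5544/EI
  δ_0 = 81550/EI
Tip deflection under a unit load at Y: L³/(3EI) = 507/EI.
Compatibility at Y: δ_0 − R_Y·δ_{YY} = 0, so R_Y = 81550/507 = 160.9 kN.
Moment equilibrium about X: M_X = Σ(load moments about X) − R_Y·L = 2395 − 160.9×11.5 = 545 kN·m.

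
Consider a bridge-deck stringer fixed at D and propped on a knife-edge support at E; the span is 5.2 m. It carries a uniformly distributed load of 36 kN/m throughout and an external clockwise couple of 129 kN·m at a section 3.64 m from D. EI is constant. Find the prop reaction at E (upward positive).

R_E = 104.1 kN

Choose R_E as the redundant. The primary structure is the cantilever fixed at D.
Downward deflection at the released point E due to the loads:
  UDL 36: wL⁴/(8EI) = 3290/EI
  clockwise couple 129 at a = 3.64: M₀a(2L − a)/(2EI) = 1587/EI
  δ_0 = 4877/EI
Tip deflection under a unit load at E: L³/(3EI) = 46.87/EI.
The prop prevents deflection at E: R_E = δ_0/δ_{EE} = 4877/46.87 = 104.1 kN.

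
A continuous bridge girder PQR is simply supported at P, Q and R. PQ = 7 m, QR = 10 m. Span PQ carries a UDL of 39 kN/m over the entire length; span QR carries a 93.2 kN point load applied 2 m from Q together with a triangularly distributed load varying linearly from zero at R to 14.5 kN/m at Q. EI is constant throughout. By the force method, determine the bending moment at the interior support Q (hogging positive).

M_Q = 234.2 kN·m

Release continuity at Q by inserting a hinge; the redundant is the internal moment M_Q. The primary structure is two simply-supported spans PQ and QR.
Rotations at Q on the released spans (each span's end-slope, ×1/EI):
  span PQ: UDL 39: wL³/(24EI) = 557.4/EI
  span QR: point load 93.2 at a = 2: Pab(L + b)/(6LEI) = 447.4/EI
  span QR: triangular load, peak 14.5: w₀L³/(45EI) = 322.2/EI
  relative rotation θ_0 = (557.4 + 769.6)/EI = 1327/EI
A unit hogging moment at Q produces rotation L₁/(3EI) + L₂/(3EI) = 5.667/EI.
Compatibility: M_Q·(L₁+L₂)/(3EI) = θ_0, giving M_Q = 234.2 kN·m (hogging).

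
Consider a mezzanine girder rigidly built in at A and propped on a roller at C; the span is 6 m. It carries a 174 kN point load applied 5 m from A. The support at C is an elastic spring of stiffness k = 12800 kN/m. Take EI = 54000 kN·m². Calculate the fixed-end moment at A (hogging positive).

Release the roller at C. Primary structure: cantilever fixed at A.
Free-end deflection of the primary structure under the applied loading (downward +):
  point load 174 at a = 5: Pa²(3L − a)/(6EI) = 9425/EI
Flexibility coefficient — unit upward force at C: δ_{CC} = L³/(3EI) = 72/EI.
With EI = 54000 kN·m²: δ_0 = 0.17454 m and δ_{CC} = 0.001333 m/kN.
Compatibility — the spring shortens by R_C/k under the reaction it provides: δ_0 − R_C·δ_{CC} = R_C/k. With 1/k = 0.000078 m/kN, R_C = δ_0 / (δ_{CC} + 1/k) = 0.17454 / (0.001333 + 0.000078) = 123.7 kN.
Moment equilibrium about A: M_A = Σ(load moments about A) − R_C·L = 870 − 123.7×6 = 128.1 kN·m.

M_A = 128.1 kN·m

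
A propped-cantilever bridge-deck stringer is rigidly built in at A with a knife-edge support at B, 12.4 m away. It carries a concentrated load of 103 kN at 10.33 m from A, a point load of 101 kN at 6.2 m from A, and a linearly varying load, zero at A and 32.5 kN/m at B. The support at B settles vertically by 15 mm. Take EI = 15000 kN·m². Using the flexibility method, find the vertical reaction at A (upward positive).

Take the reaction at B as the redundant and release it; the primary structure is a cantilever fixed at A.
Free-end deflection of the primary structure under the applied loading (downward +):
  point load 103 at a = 10.33: Pa²(3L − a)/(6EI) = 49221/EI
  point load 101 at a = 6.2: Pa²(3L − a)/(6EI) = 20059/EI
  triangular load, peak 32.5 at the free end: 11w₀L⁴/(120EI) = 70434/EI
  δ_0 = 139715/EI
Flexibility coefficient — unit upward force at B: δ_{BB} = L³/(3EI) = 635.5/EI.
With EI = 15000 kN·m²: δ_0 = 9.3143 m and δ_{BB} = 0.042369 m/kN.
Compatibility — the beam at B must follow the support down by 0.015 m: δ_0 − R_B·δ_{BB} = 0.015, so R_B = (9.3143 − 0.015)/0.042369 = 219.5 kN.
Vertical equilibrium: R_A = ΣP − R_B = 405.5 − 219.5 = 186 kN.

R_A = 186 kN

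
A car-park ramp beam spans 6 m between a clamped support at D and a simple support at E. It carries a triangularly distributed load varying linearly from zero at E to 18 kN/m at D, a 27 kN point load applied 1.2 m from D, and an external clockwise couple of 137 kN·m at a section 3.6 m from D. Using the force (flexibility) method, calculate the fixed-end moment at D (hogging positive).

M_D = 30.91 kN·m

Release the roller at E. Primary structure: cantilever fixed at D.
Deflection at E on the released cantilever, summing each load's contribution:
  triangular load, peak 18 at the fixed end: w₀L⁴/(30EI) = 777.6/EI
  point load 27 at a = 1.2: Pa²(3L − a)/(6EI) = 108.9/EI
  clockwise couple 137 at a = 3.6: M₀a(2L − a)/(2EI) = 2071/EI
  δ_0 = 2958/EI
Flexibility coefficient — unit upward force at E: δ_{EE} = L³/(3EI) = 72/EI.
Compatibility at E: δ_0 − R_E·δ_{EE} = 0, so R_E = 2958/72 = 41.08 kN.
Moment equilibrium about D: M_D = Σ(load moments about D) − R_E·L = 277.4 − 41.08×6 = 30.91 kN·m.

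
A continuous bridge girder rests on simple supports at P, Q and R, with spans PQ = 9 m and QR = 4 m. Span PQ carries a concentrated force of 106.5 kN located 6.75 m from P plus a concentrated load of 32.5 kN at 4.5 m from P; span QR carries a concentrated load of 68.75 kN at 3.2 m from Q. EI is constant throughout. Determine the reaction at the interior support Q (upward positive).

R_Q = 165.8 kN

Insert a hinge at Q; M_Q is the redundant, and each span becomes simply supported.
Rotations at Q on the released spans (each span's end-slope, ×1/EI):
  span PQ: point load 106.5 at a = 6.75: Pab(L + a)/(6LEI) = 471.8/EI
  span PQ: point load 32.5 at a = 4.5: Pab(L + a)/(6LEI) = 164.5/EI
  span QR: point load 68.75 at a = 3.2: Pab(L + b)/(6LEI) = 35.2/EI
  relative rotation θ_0 = (636.3 + 35.2)/EI = 671.5/EI
A unit hogging moment at Q produces rotation L₁/(3EI) + L₂/(3EI) = 4.333/EI.
Slope continuity at Q: θ_0 = M_Q·4.333/EI, so M_Q = 671.5/4.333 = 155 kN·m (hogging).
Span PQ, ΣM about P with M_Q applied at Q: R_Q^{PQ}·9 = 865.1 + 155, so R_Q^{PQ} = 113.3 kN and R_P = 139 − 113.3 = 25.66 kN.
Span QR, ΣM about R: R_Q^{QR}·4 = 55 + 155, so R_Q^{QR} = 52.49 kN and R_R = 68.75 − 52.49 = 16.26 kN.
R_Q = 113.3 + 52.49 = 165.8 kN.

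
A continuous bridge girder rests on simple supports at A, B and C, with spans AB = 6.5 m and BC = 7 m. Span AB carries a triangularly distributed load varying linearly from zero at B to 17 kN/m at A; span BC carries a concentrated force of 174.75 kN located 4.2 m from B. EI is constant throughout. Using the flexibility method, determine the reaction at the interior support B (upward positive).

R_B = 125.9 kN

Take M_B as the redundant. Released structure: two simple spans AB and BC with a hinge at B.
Rotations at B on the released spans (each span's end-slope, ×1/EI):
  span AB: triangular load, peak 17: 7w₀L³/(360EI) = 90.78/EI
  span BC: point load 174.75 at a = 4.2: Pab(L + b)/(6LEI) = 479.5/EI
  relative rotation θ_0 = (90.78 + 479.5)/EI = 570.3/EI
A unit hogging moment at B produces rotation L₁/(3EI) + L₂/(3EI) = 4.5/EI.
Slope continuity at B: θ_0 = M_B·4.5/EI, so M_B = 570.3/4.5 = 126.7 kN·m (hogging).
Span AB, ΣM about A with M_B applied at B: R_B^{AB}·6.5 = 119.7 + 126.7, so R_B^{AB} = 37.91 kN and R_A = 55.25 − 37.91 = 17.34 kN.
Span BC, ΣM about C: R_B^{BC}·7 = 489.3 + 126.7, so R_B^{BC} = 88 kN and R_C = 174.8 − 88 = 86.75 kN.
R_B = 37.91 + 88 = 125.9 kN.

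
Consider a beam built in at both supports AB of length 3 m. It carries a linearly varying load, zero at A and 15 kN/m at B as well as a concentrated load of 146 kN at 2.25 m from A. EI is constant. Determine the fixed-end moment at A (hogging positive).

M_A = 25.03 kN·m

Release both end moments; the primary structure is a simply-supported span AB with redundants M_A and M_B.
Simple-span end rotations at A and B under the given loads:
  at A: triangular load, peak 15: 7w₀L³/(360EI) = 7.875/EI
  at B: triangular load, peak 15: w₀L³/(45EI) = 9/EI
  at A: point load 146 at a = 2.25: Pab(L + b)/(6LEI) = 51.33/EI
  at B: point load 146 at a = 2.25: Pab(L + a)/(6LEI) = 71.86/EI
  θ_A0 = 59.2/EI,  θ_B0 = 80.86/EI
Flexibility coefficients: a unit moment at one end gives L/(3EI) there and L/(6EI) at the far end, so f₁₁ = f₂₂ = 1/EI and f₁₂ = f₂₁ = 0.5/EI.
Compatibility — zero rotation at each built-in end:
  1 M_A + 0.5 M_B = 59.2
  0.5 M_A + 1 M_B = 80.86
Solving the pair gives M_A = 25.03 kN·m and M_B = 68.34 kN·m (hogging).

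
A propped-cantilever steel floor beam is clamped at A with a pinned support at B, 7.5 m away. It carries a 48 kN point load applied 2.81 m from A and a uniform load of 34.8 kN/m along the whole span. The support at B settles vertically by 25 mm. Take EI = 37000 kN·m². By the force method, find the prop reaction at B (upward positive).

Release the roller at B. Primary structure: cantilever fixed at A.
Downward deflection at the released point B due to the loads:
  point load 48 at a = 2.81: Pa²(3L − a)/(6EI) = 1244/EI
  UDL 34.8: wL⁴/(8EI) = 13764/EI
  δ_0 = 15007/EI
Tip deflection under a unit load at B: L³/(3EI) = 140.6/EI.
With EI = 37000 kN·m²: δ_0 = 0.40561 m and δ_{BB} = 0.003801 m/kN.
Compatibility — the beam at B must follow the support down by 0.025 m: δ_0 − R_B·δ_{BB} = 0.025, so R_B = (0.40561 − 0.025)/0.003801 = 100.1 kN.

R_B = 100.1 kN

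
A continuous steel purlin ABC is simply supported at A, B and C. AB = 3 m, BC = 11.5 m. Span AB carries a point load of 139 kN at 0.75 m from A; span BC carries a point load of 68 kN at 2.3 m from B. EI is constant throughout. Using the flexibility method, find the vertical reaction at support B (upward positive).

Insert a hinge at B; M_B is the redundant, and each span becomes simply supported.
End slopes at the hinge B, treating each span as simply supported:
  span AB: point load 139 at a = 0.75: Pab(L + a)/(6LEI) = 48.87/EI
  span BC: point load 68 at a = 2.3: Pab(L + b)/(6LEI) = 431.7/EI
  relative rotation θ_0 = (48.87 + 431.7)/EI = 480.5/EI
A unit hogging moment at B produces rotation L₁/(3EI) + L₂/(3EI) = 4.833/EI.
Slope continuity at B: θ_0 = M_B·4.833/EI, so M_B = 480.5/4.833 = 99.42 kN·m (hogging).
Span AB, ΣM about A with M_B applied at B: R_B^{AB}·3 = 104.2 + 99.42, so R_B^{AB} = 67.89 kN and R_A = 139 − 67.89 = 71.11 kN.
Span BC, ΣM about C: R_B^{BC}·11.5 = 625.6 + 99.42, so R_B^{BC} = 63.05 kN and R_C = 68 − 63.05 = 4.955 kN.
R_B = 67.89 + 63.05 = 130.9 kN.

R_B = 130.9 kN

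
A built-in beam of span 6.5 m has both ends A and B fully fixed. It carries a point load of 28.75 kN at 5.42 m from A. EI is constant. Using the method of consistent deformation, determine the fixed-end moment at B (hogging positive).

M_B = 21.59 kN·m

Take the two fixed-end moments M_A, M_B as redundants; the released structure is the simple span AB.
Simple-span end rotations at A and B under the given loads:
  at A: point load 28.75 at a = 5.42: Pab(L + b)/(6LEI) = 32.71/EI
  at B: point load 28.75 at a = 5.42: Pab(L + a)/(6LEI) = 51.44/EI
  θ_A0 = 32.71/EI,  θ_B0 = 51.44/EI
Flexibility coefficients: a unit moment at one end gives L/(3EI) there and L/(6EI) at the far end, so f₁₁ = f₂₂ = 2.167/EI and f₁₂ = f₂₁ = 1.083/EI.
Compatibility — zero rotation at each built-in end:
  2.167 M_A + 1.083 M_B = 32.71
  1.083 M_A + 2.167 M_B = 51.44
Solving the pair gives M_A = 4.302 kN·m and M_B = 21.59 kN·m (hogging).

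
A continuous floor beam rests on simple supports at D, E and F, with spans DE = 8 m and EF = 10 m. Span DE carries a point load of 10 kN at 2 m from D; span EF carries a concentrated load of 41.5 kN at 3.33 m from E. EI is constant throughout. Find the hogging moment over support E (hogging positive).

Insert a hinge at E; M_E is the redundant, and each span becomes simply supported.
Discontinuity in slope at E on the released structure — sum the simple-span end rotations:
  span DE: point load 10 at a = 2: Pab(L + a)/(6LEI) = 25/EI
  span EF: point load 41.5 at a = 3.33: Pab(L + b)/(6LEI) = 256.1/EI
  relative rotation θ_0 = (25 + 256.1)/EI = 281.1/EI
A unit hogging moment at E produces rotation L₁/(3EI) + L₂/(3EI) = 6/EI.
Compatibility: M_E·(L₁+L₂)/(3EI) = θ_0, giving M_E = 46.85 kN·m (hogging).

M_E = 46.85 kN·m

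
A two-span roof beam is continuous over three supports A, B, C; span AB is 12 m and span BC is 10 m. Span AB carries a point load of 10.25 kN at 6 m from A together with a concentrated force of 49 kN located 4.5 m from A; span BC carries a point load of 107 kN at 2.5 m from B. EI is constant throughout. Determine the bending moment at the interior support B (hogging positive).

M_B = 144.1 kN·m

Insert a hinge at B; M_B is the redundant, and each span becomes simply supported.
Rotations at B on the released spans (each span's end-slope, ×1/EI):
  span AB: point load 10.25 at a = 6: Pab(L + a)/(6LEI) = 92.25/EI
  span AB: point load 49 at a = 4.5: Pab(L + a)/(6LEI) = 379/EI
  span BC: point load 107 at a = 2.5: Pab(L + b)/(6LEI) = 585.2/EI
  relative rotation θ_0 = (471.2 + 585.2)/EI = 1056/EI
A unit hogging moment at B produces rotation L₁/(3EI) + L₂/(3EI) = 7.333/EI.
Compatibility: M_B·(L₁+L₂)/(3EI) = θ_0, giving M_B = 144.1 kN·m (hogging).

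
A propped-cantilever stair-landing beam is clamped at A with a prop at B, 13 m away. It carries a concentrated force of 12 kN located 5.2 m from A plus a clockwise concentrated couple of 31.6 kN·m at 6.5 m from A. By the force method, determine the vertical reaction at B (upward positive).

R_B = 5.231 kN

Choose R_B as the redundant. The primary structure is the cantilever fixed at A.
Downward deflection at the released point B due to the loads:
  point load 12 at a = 5.2: Pa²(3L − a)/(6EI) = 1828/EI
  clockwise couple 31.6 at a = 6.5: M₀a(2L − a)/(2EI) = 2003/EI
  δ_0 = 3831/EI
Flexibility coefficient — unit upward force at B: δ_{BB} = L³/(3EI) = 732.3/EI.
Compatibility at B: δ_0 − R_B·δ_{BB} = 0, so R_B = 3831/732.3 = 5.231 kN.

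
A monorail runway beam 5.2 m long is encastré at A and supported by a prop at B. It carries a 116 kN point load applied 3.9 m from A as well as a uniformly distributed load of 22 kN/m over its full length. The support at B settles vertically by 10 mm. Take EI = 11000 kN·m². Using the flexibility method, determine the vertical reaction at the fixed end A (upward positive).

R_A = 116.4 kN

Choose R_B as the redundant. The primary structure is the cantilever fixed at A.
Primary-structure tip deflection at B by superposition:
  point load 116 at a = 3.9: Pa²(3L − a)/(6EI) = 3441/EI
  UDL 22: wL⁴/(8EI) = 2011/EI
  δ_0 = 5451/EI
Tip deflection under a unit load at B: L³/(3EI) = 46.87/EI.
With EI = 11000 kN·m²: δ_0 = 0.49556 m and δ_{BB} = 0.004261 m/kN.
Compatibility — the beam at B must follow the support down by 0.01 m: δ_0 − R_B·δ_{BB} = 0.01, so R_B = (0.49556 − 0.01)/0.004261 = 114 kN.
Vertical equilibrium: R_A = ΣP − R_B = 230.4 − 114 = 116.4 kN.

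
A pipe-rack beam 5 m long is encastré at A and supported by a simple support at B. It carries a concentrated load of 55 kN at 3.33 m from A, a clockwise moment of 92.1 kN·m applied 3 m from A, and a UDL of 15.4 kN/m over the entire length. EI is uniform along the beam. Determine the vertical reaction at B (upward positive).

Remove the prop at B; the released (primary) structure is a cantilever built in at A.
Free-end deflection of the primary structure under the applied loading (downward +):
  point load 55 at a = 3.33: Pa²(3L − a)/(6EI) = 1186/EI
  clockwise couple 92.1 at a = 3: M₀a(2L − a)/(2EI) = 967/EI
  UDL 15.4: wL⁴/(8EI) = 1203/EI
  δ_0 = 3356/EI
Flexibility coefficient — unit upward force at B: δ_{BB} = L³/(3EI) = 41.67/EI.
Compatibility at B: δ_0 − R_B·δ_{BB} = 0, so R_B = 3356/41.67 = 80.55 kN.

R_B = 80.55 kN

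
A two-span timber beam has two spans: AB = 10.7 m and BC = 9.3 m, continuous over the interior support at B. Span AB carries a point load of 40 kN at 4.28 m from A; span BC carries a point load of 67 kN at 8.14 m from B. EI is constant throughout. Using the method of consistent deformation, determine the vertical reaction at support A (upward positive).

R_A = 18.74 kN

Insert a hinge at B; M_B is the redundant, and each span becomes simply supported.
End slopes at the hinge B, treating each span as simply supported:
  span AB: point load 40 at a = 4.28: Pab(L + a)/(6LEI) = 256.5/EI
  span BC: point load 67 at a = 8.14: Pab(L + b)/(6LEI) = 118.6/EI
  relative rotation θ_0 = (256.5 + 118.6)/EI = 375/EI
A unit hogging moment at B produces rotation L₁/(3EI) + L₂/(3EI) = 6.667/EI.
Slope continuity at B: θ_0 = M_B·6.667/EI, so M_B = 375/6.667 = 56.26 kN·m (hogging).
Span AB, ΣM about A with M_B applied at B: R_B^{AB}·10.7 = 171.2 + 56.26, so R_B^{AB} = 21.26 kN and R_A = 40 − 21.26 = 18.74 kN.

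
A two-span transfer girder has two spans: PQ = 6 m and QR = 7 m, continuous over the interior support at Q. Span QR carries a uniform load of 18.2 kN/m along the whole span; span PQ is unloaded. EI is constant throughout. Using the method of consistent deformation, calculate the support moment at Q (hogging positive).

M_Q = 60.02 kN·m

Take M_Q as the redundant. Released structure: two simple spans PQ and QR with a hinge at Q.
Discontinuity in slope at Q on the released structure — sum the simple-span end rotations:
  span QR: UDL 18.2: wL³/(24EI) = 260.1/EI
  relative rotation θ_0 = (0 + 260.1)/EI = 260.1/EI
A unit hogging moment at Q produces rotation L₁/(3EI) + L₂/(3EI) = 4.333/EI.
Slope continuity at Q: θ_0 = M_Q·4.333/EI, so M_Q = 260.1/4.333 = 60.02 kN·m (hogging).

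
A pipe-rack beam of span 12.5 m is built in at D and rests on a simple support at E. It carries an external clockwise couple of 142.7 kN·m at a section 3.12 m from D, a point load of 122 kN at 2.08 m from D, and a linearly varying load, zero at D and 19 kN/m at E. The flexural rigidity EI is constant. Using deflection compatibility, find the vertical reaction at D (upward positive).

Take the reaction at E as the redundant and release it; the primary structure is a cantilever fixed at D.
Primary-structure tip deflection at E by superposition:
  clockwise couple 142.7 at a = 3.12: M₀a(2L − a)/(2EI) = 4871/EI
  point load 122 at a = 2.08: Pa²(3L − a)/(6EI) = 3116/EI
  triangular load, peak 19 at the free end: 11w₀L⁴/(120EI) = 42521/EI
  δ_0 = 50508/EI
Flexibility coefficient — unit upward force at E: δ_{EE} = L³/(3EI) = 651/EI.
Compatibility at E: δ_0 − R_E·δ_{EE} = 0, so R_E = 50508/651 = 77.58 kN.
Vertical equilibrium: R_D = ΣP − R_E = 240.8 − 77.58 = 163.2 kN.

R_D = 163.2 kN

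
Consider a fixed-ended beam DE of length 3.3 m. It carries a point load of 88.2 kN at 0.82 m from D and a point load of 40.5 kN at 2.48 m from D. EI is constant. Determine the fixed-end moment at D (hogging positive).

Release both end moments; the primary structure is a simply-supported span DE with redundants M_D and M_E.
On the primary (simply-supported) span, the end slopes from the loading are:
  at D: point load 88.2 at a = 0.82: Pab(L + b)/(6LEI) = 52.36/EI
  at E: point load 88.2 at a = 0.82: Pab(L + a)/(6LEI) = 37.32/EI
  at D: point load 40.5 at a = 2.48: Pab(L + b)/(6LEI) = 17.14/EI
  at E: point load 40.5 at a = 2.48: Pab(L + a)/(6LEI) = 24.04/EI
  θ_D0 = 69.5/EI,  θ_E0 = 61.36/EI
Flexibility coefficients: a unit moment at one end gives L/(3EI) there and L/(6EI) at the far end, so f₁₁ = f₂₂ = 1.1/EI and f₁₂ = f₂₁ = 0.55/EI.
Compatibility — zero rotation at each built-in end:
  1.1 M_D + 0.55 M_E = 69.5
  0.55 M_D + 1.1 M_E = 61.36
Solving the pair gives M_D = 47.05 kN·m and M_E = 32.26 kN·m (hogging).

M_D = 47.05 kN·m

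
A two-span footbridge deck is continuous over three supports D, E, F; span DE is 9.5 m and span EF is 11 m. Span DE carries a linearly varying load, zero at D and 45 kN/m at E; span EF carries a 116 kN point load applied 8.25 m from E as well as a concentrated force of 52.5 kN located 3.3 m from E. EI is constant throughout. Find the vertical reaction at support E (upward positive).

Take M_E as the redundant. Released structure: two simple spans DE and EF with a hinge at E.
Rotations at E on the released spans (each span's end-slope, ×1/EI):
  span DE: triangular load, peak 45: w₀L³/(45EI) = 857.4/EI
  span EF: point load 116 at a = 8.25: Pab(L + b)/(6LEI) = 548.3/EI
  span EF: point load 52.5 at a = 3.3: Pab(L + b)/(6LEI) = 378/EI
  relative rotation θ_0 = (857.4 + 926.3)/EI = 1784/EI
A unit hogging moment at E produces rotation L₁/(3EI) + L₂/(3EI) = 6.833/EI.
Slope continuity at E: θ_0 = M_E·6.833/EI, so M_E = 1784/6.833 = 261 kN·m (hogging).
Span DE, ΣM about D with M_E applied at E: R_E^{DE}·9.5 = 1354 + 261, so R_E^{DE} = 170 kN and R_D = 213.8 − 170 = 43.77 kN.
Span EF, ΣM about F: R_E^{EF}·11 = 723.2 + 261, so R_E^{EF} = 89.48 kN and R_F = 168.5 − 89.48 = 79.02 kN.
R_E = 170 + 89.48 = 259.5 kN.

R_E = 259.5 kN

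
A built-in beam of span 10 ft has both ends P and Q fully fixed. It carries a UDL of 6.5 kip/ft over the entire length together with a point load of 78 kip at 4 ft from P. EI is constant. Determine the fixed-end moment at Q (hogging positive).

M_Q = 129 kip·ft

Take the two fixed-end moments M_P, M_Q as redundants; the released structure is the simple span PQ.
End rotations of the released simple span under the applied load (×1/EI):
  at P: UDL 6.5: wL³/(24EI) = 270.8/EI
  at Q: UDL 6.5: wL³/(24EI) = 270.8/EI
  at P: point load 78 at a = 4: Pab(L + b)/(6LEI) = 499.2/EI
  at Q: point load 78 at a = 4: Pab(L + a)/(6LEI) = 436.8/EI
  θ_P0 = 770/EI,  θ_Q0 = 707.6/EI
Flexibility coefficients: a unit moment at one end gives L/(3EI) there and L/(6EI) at the far end, so f₁₁ = f₂₂ = 3.333/EI and f₁₂ = f₂₁ = 1.667/EI.
Compatibility — zero rotation at each built-in end:
  3.333 M_P + 1.667 M_Q = 770
  1.667 M_P + 3.333 M_Q = 707.6
Solving the pair gives M_P = 166.5 kip·ft and M_Q = 129 kip·ft (hogging).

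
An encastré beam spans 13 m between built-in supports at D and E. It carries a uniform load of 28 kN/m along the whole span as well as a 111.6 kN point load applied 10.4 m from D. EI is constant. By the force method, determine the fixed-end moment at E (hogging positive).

Take the two fixed-end moments M_D, M_E as redundants; the released structure is the simple span DE.
End rotations of the released simple span under the applied load (×1/EI):
  at D: UDL 28: wL³/(24EI) = 2563/EI
  at E: UDL 28: wL³/(24EI) = 2563/EI
  at D: point load 111.6 at a = 10.4: Pab(L + b)/(6LEI) = 603.5/EI
  at E: point load 111.6 at a = 10.4: Pab(L + a)/(6LEI) = 905.3/EI
  θ_D0 = 3167/EI,  θ_E0 = 3468/EI
Flexibility coefficients: a unit moment at one end gives L/(3EI) there and L/(6EI) at the far end, so f₁₁ = f₂₂ = 4.333/EI and f₁₂ = f₂₁ = 2.167/EI.
Compatibility — zero rotation at each built-in end:
  4.333 M_D + 2.167 M_E = 3167
  2.167 M_D + 4.333 M_E = 3468
Solving the pair gives M_D = 440.8 kN·m and M_E = 580 kN·m (hogging).

M_E = 580 kN·m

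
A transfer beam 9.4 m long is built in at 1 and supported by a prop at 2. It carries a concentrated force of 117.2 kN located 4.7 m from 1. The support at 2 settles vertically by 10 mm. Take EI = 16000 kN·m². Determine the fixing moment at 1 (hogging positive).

M_1 = 212 kN·m

Choose R_2 as the redundant. The primary structure is the cantilever fixed at 1.
Free-end deflection of the primary structure under the applied loading (downward +):
  point load 117.2 at a = 4.7: Pa²(3L − a)/(6EI) = 10140/EI
Tip deflection under a unit load at 2: L³/(3EI) = 276.9/EI.
With EI = 16000 kN·m²: δ_0 = 0.63375 m and δ_{22} = 0.017304 m/kN.
Compatibility — the beam at 2 must follow the support down by 0.01 m: δ_0 − R_2·δ_{22} = 0.01, so R_2 = (0.63375 − 0.01)/0.017304 = 36.05 kN.
Moment equilibrium about 1: M_1 = Σ(load moments about 1) − R_2·L = 550.8 − 36.05×9.4 = 212 kN·m.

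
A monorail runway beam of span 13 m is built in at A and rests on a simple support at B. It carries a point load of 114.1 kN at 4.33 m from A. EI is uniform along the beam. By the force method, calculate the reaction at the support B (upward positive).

R_B = 16.88 kN

Remove the prop at B; the released (primary) structure is a cantilever built in at A.
Deflection at B on the released cantilever, summing each load's contribution:
  point load 114.1 at a = 4.33: Pa²(3L − a)/(6EI) = 12361/EI
Flexibility coefficient — unit upward force at B: δ_{BB} = L³/(3EI) = 732.3/EI.
The prop prevents deflection at B: R_B = δ_0/δ_{BB} = 12361/732.3 = 16.88 kN.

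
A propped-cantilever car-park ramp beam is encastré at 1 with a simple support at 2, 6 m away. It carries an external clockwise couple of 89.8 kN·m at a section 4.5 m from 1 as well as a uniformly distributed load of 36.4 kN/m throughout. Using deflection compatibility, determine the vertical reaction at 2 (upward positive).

Remove the prop at 2; the released (primary) structure is a cantilever built in at 1.
Deflection at 2 on the released cantilever, summing each load's contribution:
  clockwise couple 89.8 at a = 4.5: M₀a(2L − a)/(2EI) = 1515/EI
  UDL 36.4: wL⁴/(8EI) = 5897/EI
  δ_0 = 7412/EI
Flexibility coefficient — unit upward force at 2: δ_{22} = L³/(3EI) = 72/EI.
The prop prevents deflection at 2: R_2 = δ_0/δ_{22} = 7412/72 = 102.9 kN.

R_2 = 102.9 kN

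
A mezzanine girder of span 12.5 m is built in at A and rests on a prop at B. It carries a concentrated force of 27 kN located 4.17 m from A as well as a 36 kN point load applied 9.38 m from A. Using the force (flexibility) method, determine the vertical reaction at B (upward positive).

R_B = 26.81 kN

Choose R_B as the redundant. The primary structure is the cantilever fixed at A.
Free-end deflection of the primary structure under the applied loading (downward +):
  point load 27 at a = 4.17: Pa²(3L − a)/(6EI) = 2608/EI
  point load 36 at a = 9.38: Pa²(3L − a)/(6EI) = 14845/EI
  δ_0 = 17453/EI
Tip deflection under a unit load at B: L³/(3EI) = 651/EI.
The prop prevents deflection at B: R_B = δ_0/δ_{BB} = 17453/651 = 26.81 kN.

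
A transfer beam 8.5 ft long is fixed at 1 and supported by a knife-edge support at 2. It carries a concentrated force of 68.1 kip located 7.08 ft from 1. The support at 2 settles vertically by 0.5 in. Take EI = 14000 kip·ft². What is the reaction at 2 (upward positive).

R_2 = 48.34 kip

Take the reaction at 2 as the redundant and release it; the primary structure is a cantilever fixed at 1.
Free-end deflection of the primary structure under the applied loading (downward +):
  point load 68.1 at a = 7.08: Pa²(3L − a)/(6EI) = 10480/EI
Tip deflection under a unit load at 2: L³/(3EI) = 204.7/EI.
With EI = 14000 kip·ft²: δ_0 = 0.74856 ft and δ_{22} = 0.014622 ft/kip.
Compatibility — the beam at 2 must follow the support down by 0.04167 ft: δ_0 − R_2·δ_{22} = 0.04167, so R_2 = (0.74856 − 0.04167)/0.014622 = 48.34 kip.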